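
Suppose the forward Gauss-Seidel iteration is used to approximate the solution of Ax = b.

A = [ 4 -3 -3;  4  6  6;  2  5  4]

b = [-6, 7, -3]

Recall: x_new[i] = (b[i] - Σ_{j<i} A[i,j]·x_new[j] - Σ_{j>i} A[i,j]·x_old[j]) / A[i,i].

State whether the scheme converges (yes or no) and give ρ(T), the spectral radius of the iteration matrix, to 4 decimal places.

Write A = D+L+U with D = diag(4, 6, 4).
T_GS = -(D+L)⁻¹U: row 0 first, T[0,1] = -(-3)/(4) = +0.7500; later rows by forward substitution.
  T[0,:] = [+0.0000, +0.7500, +0.7500]
  T[1,:] = [+0.0000, -0.5000, -1.5000]
  T[2,:] = [+0.0000, +0.2500, +1.5000]
|eigenvalues of T|: 1.2906, 0.2906, 0.0000.
ρ = 1.2906; 1.2906 > 1: divergent.

no, ρ = 1.2906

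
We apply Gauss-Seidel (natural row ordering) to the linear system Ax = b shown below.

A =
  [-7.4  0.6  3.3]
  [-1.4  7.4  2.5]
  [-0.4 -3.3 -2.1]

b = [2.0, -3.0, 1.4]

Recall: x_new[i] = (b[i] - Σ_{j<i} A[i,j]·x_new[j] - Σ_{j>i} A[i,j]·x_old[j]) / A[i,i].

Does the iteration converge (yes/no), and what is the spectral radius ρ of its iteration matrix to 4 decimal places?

Write A = D+L+U with D = diag(-7.4, 7.4, -2.1).
GS T = -(D+L)⁻¹U: row 0 first, T[0,2] = -(3.3)/(-7.4) = +0.4459; later rows by forward substitution.
  T[0,:] = [+0.0000, +0.0811, +0.4459]
  T[1,:] = [+0.0000, +0.0153, -0.2535]
  T[2,:] = [+0.0000, -0.0395, +0.3134]
|roots of det(T-λI)|: 0.3439, 0.0152, 0.0000.
ρ = 0.3439; 0.3439 < 1, so it converges for any x₀.

yes, ρ = 0.3439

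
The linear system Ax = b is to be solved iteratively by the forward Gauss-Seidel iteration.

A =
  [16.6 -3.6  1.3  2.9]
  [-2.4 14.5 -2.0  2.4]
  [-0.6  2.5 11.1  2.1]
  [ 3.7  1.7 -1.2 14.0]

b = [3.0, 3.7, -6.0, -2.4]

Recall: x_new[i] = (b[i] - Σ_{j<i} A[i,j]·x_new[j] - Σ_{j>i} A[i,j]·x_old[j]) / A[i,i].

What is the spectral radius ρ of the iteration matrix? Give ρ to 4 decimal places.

0.1789

Let D = diag(16.6, 14.5, 11.1, 14); L, U the strict triangles.
GS T = -(D+L)⁻¹U: row 0 first, T[0,2] = -(1.3)/(16.6) = -0.0783; later rows by forward substitution.
  T[0,:] = [+0.0000  +0.2169  -0.0783  -0.1747]
  T[1,:] = [+0.0000  +0.0359  +0.1250  -0.1944]
  T[2,:] = [+0.0000  +0.0036  -0.0324  -0.1548]
  T[3,:] = [+0.0000  -0.0614  +0.0027  +0.0565]
|λ(T)| sorted: 0.1789, 0.0914, 0.0914, 0.0000.
spectral radius ρ = 0.1789; 0.1789 < 1, so it converges for any x₀.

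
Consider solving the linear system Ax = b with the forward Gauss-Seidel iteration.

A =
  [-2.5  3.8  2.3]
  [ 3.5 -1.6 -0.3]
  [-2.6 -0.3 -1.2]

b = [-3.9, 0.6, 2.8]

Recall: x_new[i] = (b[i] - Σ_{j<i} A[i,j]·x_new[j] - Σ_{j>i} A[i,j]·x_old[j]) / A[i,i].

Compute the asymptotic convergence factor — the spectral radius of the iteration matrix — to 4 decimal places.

1.3372

Diagonal D = diag(-2.5, -1.6, -1.2); L, U strict lower/upper.
T_GS = -(D+L)⁻¹U: row 0 first, T[0,2] = -(2.3)/(-2.5) = +0.9200; later rows by forward substitution.
  T[0,:] = [+0.0000  +1.5200  +0.9200]
  T[1,:] = [+0.0000  +3.3250  +1.8250]
  T[2,:] = [+0.0000  -4.1246  -2.4496]
eigenvalue magnitudes: 1.3372, 0.4618, 0.0000.
ρ = 1.3372; 1.3372 > 1, so it fails to converge.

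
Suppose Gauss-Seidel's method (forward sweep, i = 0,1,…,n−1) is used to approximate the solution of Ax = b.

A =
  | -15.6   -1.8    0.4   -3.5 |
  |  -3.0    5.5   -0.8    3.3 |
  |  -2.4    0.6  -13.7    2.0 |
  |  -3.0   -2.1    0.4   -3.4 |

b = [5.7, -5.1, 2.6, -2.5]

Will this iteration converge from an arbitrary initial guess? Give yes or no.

Diagonal D = diag(-15.6, 5.5, -13.7, -3.4); L, U strict lower/upper.
T_GS = -(D+L)⁻¹U: row 0 first, T[0,3] = -(-3.5)/(-15.6) = -0.2244; later rows by forward substitution.
  T[0,:] = [+0.0000, -0.1154, +0.0256, -0.2244]
  T[1,:] = [+0.0000, -0.0629, +0.1594, -0.7224]
  T[2,:] = [+0.0000, +0.0175, +0.0025, +0.1537]
  T[3,:] = [+0.0000, +0.1427, -0.1208, +0.6622]
|λ(T)| sorted: 0.4307, 0.1335, 0.0376, 0.0000.
spectral radius ρ = 0.4307; 0.4307 < 1: convergent.

yes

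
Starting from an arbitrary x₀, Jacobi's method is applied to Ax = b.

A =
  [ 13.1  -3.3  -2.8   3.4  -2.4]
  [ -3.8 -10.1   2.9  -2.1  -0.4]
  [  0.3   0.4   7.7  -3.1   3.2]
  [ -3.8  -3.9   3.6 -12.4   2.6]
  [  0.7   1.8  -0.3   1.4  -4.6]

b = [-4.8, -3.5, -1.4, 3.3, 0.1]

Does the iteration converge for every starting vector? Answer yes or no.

Split A = D + L + U, D = diag(13.1, -10.1, 7.7, -12.4, -4.6).
T_J = -D⁻¹(L+U): T[1,0] = -(-3.8)/(-10.1) = -0.3762; T[1,1] = 0.
  T[0,:] = [+0.0000, +0.2519, +0.2137, -0.2595, +0.1832]
  T[1,:] = [-0.3762, +0.0000, +0.2871, -0.2079, -0.0396]
  T[2,:] = [-0.0390, -0.0519, +0.0000, +0.4026, -0.4156]
  T[3,:] = [-0.3065, -0.3145, +0.2903, +0.0000, +0.2097]
  T[4,:] = [+0.1522, +0.3913, -0.0652, +0.3043, +0.0000]
|eigenvalues of T|: 0.8246, 0.4759, 0.4759, 0.3468, 0.1106.
ρ = 0.8246; 0.8246 < 1 ⇒ converges.

yes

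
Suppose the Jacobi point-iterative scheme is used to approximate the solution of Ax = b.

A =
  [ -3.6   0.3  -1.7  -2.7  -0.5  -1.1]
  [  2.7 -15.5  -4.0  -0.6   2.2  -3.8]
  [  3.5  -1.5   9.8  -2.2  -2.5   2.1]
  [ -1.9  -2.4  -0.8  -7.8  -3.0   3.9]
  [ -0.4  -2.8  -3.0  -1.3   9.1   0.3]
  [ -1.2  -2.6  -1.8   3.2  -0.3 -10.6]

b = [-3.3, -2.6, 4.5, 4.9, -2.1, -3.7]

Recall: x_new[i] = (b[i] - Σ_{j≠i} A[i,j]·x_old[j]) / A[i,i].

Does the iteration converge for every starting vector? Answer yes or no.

Split A = D + L + U, D = diag(-3.6, -15.5, 9.8, -7.8, 9.1, -10.6).
T_J = -D⁻¹(L+U): T[1,5] = -(-3.8)/(-15.5) = -0.2452; T[1,1] = 0.
  T[0,:] = [+0.0000 +0.0833 -0.4722 -0.7500 -0.1389 -0.3056]
  T[1,:] = [+0.1742 +0.0000 -0.2581 -0.0387 +0.1419 -0.2452]
  T[2,:] = [-0.3571 +0.1531 +0.0000 +0.2245 +0.2551 -0.2143]
  T[3,:] = [-0.2436 -0.3077 -0.1026 +0.0000 -0.3846 +0.5000]
  T[4,:] = [+0.0440 +0.3077 +0.3297 +0.1429 +0.0000 -0.0330]
  T[5,:] = [-0.1132 -0.2453 -0.1698 +0.3019 -0.0283 +0.0000]
|eigenvalues of T|: 0.8478, 0.5430, 0.5430, 0.2512, 0.2512, 0.1412.
ρ = 0.8478; 0.8478 < 1, so it converges for any x₀.

yes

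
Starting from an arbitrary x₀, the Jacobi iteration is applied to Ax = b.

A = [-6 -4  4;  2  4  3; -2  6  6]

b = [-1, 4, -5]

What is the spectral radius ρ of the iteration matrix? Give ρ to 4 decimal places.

Split A = D + L + U, D = diag(-6, 4, 6).
T_J = -D⁻¹(L+U): T[1,0] = -(2)/(4) = -0.5000; T[1,1] = 0.
  T[0,:] = [+0.0000, -0.6667, +0.6667]
  T[1,:] = [-0.5000, +0.0000, -0.7500]
  T[2,:] = [+0.3333, -1.0000, +0.0000]
|λ(T)| sorted: 1.3001, 0.8448, 0.4552.
ρ = 1.3001; 1.3001 > 1 ⇒ diverges.

1.3001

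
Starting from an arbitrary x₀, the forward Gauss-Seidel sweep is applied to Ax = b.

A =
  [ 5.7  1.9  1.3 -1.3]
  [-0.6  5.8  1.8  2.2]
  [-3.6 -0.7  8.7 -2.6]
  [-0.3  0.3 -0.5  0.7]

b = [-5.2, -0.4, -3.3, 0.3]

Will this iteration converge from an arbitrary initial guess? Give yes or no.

yes

Split A = D + L + U, D = diag(5.7, 5.8, 8.7, 0.7).
T_GS = -(D+L)⁻¹U: row 0 first, T[0,2] = -(1.3)/(5.7) = -0.2281; later rows by forward substitution.
  T[0,:] = [+0.0000, -0.3333, -0.2281, +0.2281]
  T[1,:] = [+0.0000, -0.0345, -0.3339, -0.3557]
  T[2,:] = [+0.0000, -0.1407, -0.1212, +0.3646]
  T[3,:] = [+0.0000, -0.2286, -0.0412, +0.5106]
eigenvalue magnitudes: 0.6673, 0.2236, 0.0888, 0.0000.
spectral radius ρ = 0.6673; 0.6673 < 1: convergent.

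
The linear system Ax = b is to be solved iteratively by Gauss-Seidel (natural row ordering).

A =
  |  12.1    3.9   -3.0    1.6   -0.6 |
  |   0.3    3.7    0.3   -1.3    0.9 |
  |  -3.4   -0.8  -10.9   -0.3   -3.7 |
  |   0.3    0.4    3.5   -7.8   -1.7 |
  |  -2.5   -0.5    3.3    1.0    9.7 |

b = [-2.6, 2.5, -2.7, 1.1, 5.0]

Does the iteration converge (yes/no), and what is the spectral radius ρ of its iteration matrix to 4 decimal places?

yes, ρ = 0.3062

A = D + L + U where D = diag(12.1, 3.7, -10.9, -7.8, 9.7).
GS T = -(D+L)⁻¹U: row 0 first, T[0,1] = -(3.9)/(12.1) = -0.3223; later rows by forward substitution.
  T[0,:] = [+0.0000  -0.3223  +0.2479  -0.1322  +0.0496]
  T[1,:] = [+0.0000  +0.0261  -0.1012  +0.3621  -0.2473]
  T[2,:] = [+0.0000  +0.0986  -0.0699  -0.0129  -0.3368]
  T[3,:] = [+0.0000  +0.0332  -0.0270  +0.0077  -0.3798]
  T[4,:] = [+0.0000  -0.1187  +0.0853  -0.0118  +0.1538]
|eigenvalues of T|: 0.3062, 0.2047, 0.2047, 0.0032, 0.0000.
ρ = 0.3062; 0.3062 < 1: convergent.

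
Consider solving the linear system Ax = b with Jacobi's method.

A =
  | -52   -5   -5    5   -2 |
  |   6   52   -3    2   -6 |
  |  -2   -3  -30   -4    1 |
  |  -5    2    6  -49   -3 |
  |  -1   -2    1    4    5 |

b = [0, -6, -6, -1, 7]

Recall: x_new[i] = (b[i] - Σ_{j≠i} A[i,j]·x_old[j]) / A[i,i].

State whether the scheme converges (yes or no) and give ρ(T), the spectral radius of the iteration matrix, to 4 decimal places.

Diagonal D = diag(-52, 52, -30, -49, 5); L, U strict lower/upper.
Jacobi: T = -D⁻¹(L+U), T[3,1] = -(2)/(-49) = +0.0408; T[3,3] = 0.
  T[0,:] = [+0.0000 -0.0962 -0.0962 +0.0962 -0.0385]
  T[1,:] = [-0.1154 +0.0000 +0.0577 -0.0385 +0.1154]
  T[2,:] = [-0.0667 -0.1000 +0.0000 -0.1333 +0.0333]
  T[3,:] = [-0.1020 +0.0408 +0.1224 +0.0000 -0.0612]
  T[4,:] = [+0.2000 +0.4000 -0.2000 -0.8000 +0.0000]
eigenvalue magnitudes: 0.3258, 0.2045, 0.1980, 0.1980, 0.1017.
spectral radius ρ = 0.3258; 0.3258 < 1, so it converges for any x₀.

yes, ρ = 0.3258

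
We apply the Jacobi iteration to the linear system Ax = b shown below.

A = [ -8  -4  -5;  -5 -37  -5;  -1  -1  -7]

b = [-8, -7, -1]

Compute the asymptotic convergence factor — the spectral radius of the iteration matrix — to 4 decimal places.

0.4714

Write A = D+L+U with D = diag(-8, -37, -7).
Jacobi T = -D⁻¹(L+U): T[0,1] = -(-4)/(-8) = -0.5000; T[0,0] = 0.
  T[0,:] = [+0.0000 -0.5000 -0.6250]
  T[1,:] = [-0.1351 +0.0000 -0.1351]
  T[2,:] = [-0.1429 -0.1429 +0.0000]
|λ(T)| sorted: 0.4714, 0.3331, 0.1383.
spectral radius ρ = 0.4714; 0.4714 < 1, so it converges for any x₀.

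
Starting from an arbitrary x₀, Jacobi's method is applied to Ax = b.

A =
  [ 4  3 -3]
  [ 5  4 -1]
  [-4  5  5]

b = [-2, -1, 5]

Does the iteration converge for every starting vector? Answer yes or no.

no

Write A = D+L+U with D = diag(4, 4, 5).
T_J = -D⁻¹(L+U): T[1,0] = -(5)/(4) = -1.2500; T[1,1] = 0.
  T[0,:] = [+0.0000  -0.7500  +0.7500]
  T[1,:] = [-1.2500  +0.0000  +0.2500]
  T[2,:] = [+0.8000  -1.0000  +0.0000]
|λ(T)| sorted: 1.3654, 0.7594, 0.7594.
ρ(T) = max|λ| = 1.3654; 1.3654 > 1: divergent.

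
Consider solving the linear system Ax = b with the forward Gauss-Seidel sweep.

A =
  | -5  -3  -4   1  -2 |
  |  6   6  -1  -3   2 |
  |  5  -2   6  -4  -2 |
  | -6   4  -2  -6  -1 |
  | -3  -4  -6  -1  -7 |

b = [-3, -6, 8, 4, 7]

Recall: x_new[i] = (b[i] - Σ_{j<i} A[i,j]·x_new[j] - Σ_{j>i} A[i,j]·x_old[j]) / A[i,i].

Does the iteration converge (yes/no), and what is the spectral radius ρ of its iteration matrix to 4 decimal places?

no, ρ = 1.5299

Split A = D + L + U, D = diag(-5, 6, 6, -6, -7).
Gauss-Seidel: T = -(D+L)⁻¹U, row 0 first, T[0,2] = -(-4)/(-5) = -0.8000; later rows by forward substitution.
  T[0,:] = [+0.0000 -0.6000 -0.8000 +0.2000 -0.4000]
  T[1,:] = [+0.0000 +0.6000 +0.9667 +0.3000 +0.0667]
  T[2,:] = [+0.0000 +0.7000 +0.9889 +0.6000 +0.6889]
  T[3,:] = [+0.0000 +0.7667 +1.1148 -0.2000 +0.0481]
  T[4,:] = [+0.0000 -0.7952 -1.2164 -0.7429 -0.4640]
|λ(T)| sorted: 1.5299, 0.7259, 0.1495, 0.0287, 0.0000.
ρ = 1.5299; 1.5299 > 1 ⇒ diverges.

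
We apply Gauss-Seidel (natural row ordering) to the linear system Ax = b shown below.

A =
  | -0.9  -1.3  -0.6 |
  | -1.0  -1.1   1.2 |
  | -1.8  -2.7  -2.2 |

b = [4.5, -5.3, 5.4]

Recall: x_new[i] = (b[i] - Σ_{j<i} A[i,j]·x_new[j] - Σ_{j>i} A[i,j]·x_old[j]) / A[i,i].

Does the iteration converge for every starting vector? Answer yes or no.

Diagonal D = diag(-0.9, -1.1, -2.2); L, U strict lower/upper.
Gauss-Seidel: T = -(D+L)⁻¹U, row 0 first, T[0,2] = -(-0.6)/(-0.9) = -0.6667; later rows by forward substitution.
  T[0,:] = [+0.0000 -1.4444 -0.6667]
  T[1,:] = [+0.0000 +1.3131 +1.6970]
  T[2,:] = [+0.0000 -0.4298 -1.5372]
eigenvalue magnitudes: 1.2530, 1.0289, 0.0000.
ρ(T) = max|λ| = 1.2530; 1.2530 > 1: divergent.

no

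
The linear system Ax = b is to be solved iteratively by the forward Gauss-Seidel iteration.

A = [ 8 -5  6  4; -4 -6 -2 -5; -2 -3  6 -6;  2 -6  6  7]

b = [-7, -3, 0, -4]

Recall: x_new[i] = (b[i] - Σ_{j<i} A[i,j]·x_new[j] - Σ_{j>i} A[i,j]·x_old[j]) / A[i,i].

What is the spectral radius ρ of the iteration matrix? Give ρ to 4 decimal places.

A = D + L + U where D = diag(8, -6, 6, 7).
T_GS = -(D+L)⁻¹U: row 0 first, T[0,3] = -(4)/(8) = -0.5000; later rows by forward substitution.
  T[0,:] = [+0.0000 +0.6250 -0.7500 -0.5000]
  T[1,:] = [+0.0000 -0.4167 +0.1667 -0.5000]
  T[2,:] = [+0.0000 +0.0000 -0.1667 +0.5833]
  T[3,:] = [+0.0000 -0.5357 +0.5000 -0.7857]
|eigenvalues of T|: 1.3602, 0.2137, 0.2048, 0.0000.
spectral radius ρ = 1.3602; 1.3602 > 1, so it fails to converge.

1.3602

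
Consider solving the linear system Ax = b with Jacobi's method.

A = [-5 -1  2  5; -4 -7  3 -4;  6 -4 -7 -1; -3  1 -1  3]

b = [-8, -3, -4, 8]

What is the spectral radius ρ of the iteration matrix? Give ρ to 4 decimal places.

1.4236

Write A = D+L+U with D = diag(-5, -7, -7, 3).
Jacobi T = -D⁻¹(L+U): T[2,3] = -(-1)/(-7) = -0.1429; T[2,2] = 0.
  T[0,:] = [+0.0000  -0.2000  +0.4000  +1.0000]
  T[1,:] = [-0.5714  +0.0000  +0.4286  -0.5714]
  T[2,:] = [+0.8571  -0.5714  +0.0000  -0.1429]
  T[3,:] = [+1.0000  -0.3333  +0.3333  +0.0000]
moduli |λ_i(T)| = 1.4236, 0.9853, 0.4895, 0.4895.
spectral radius ρ = 1.4236; 1.4236 > 1, so it fails to converge.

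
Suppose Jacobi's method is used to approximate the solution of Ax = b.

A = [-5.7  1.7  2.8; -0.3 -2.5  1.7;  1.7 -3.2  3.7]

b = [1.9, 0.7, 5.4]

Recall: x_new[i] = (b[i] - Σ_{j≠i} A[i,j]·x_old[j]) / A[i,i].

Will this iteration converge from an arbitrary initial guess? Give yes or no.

yes

Split A = D + L + U, D = diag(-5.7, -2.5, 3.7).
Jacobi: T = -D⁻¹(L+U), T[1,0] = -(-0.3)/(-2.5) = -0.1200; T[1,1] = 0.
  T[0,:] = [+0.0000, +0.2982, +0.4912]
  T[1,:] = [-0.1200, +0.0000, +0.6800]
  T[2,:] = [-0.4595, +0.8649, +0.0000]
|eigenvalues of T|: 0.7249, 0.4459, 0.4459.
ρ = 0.7249; 0.7249 < 1 ⇒ converges.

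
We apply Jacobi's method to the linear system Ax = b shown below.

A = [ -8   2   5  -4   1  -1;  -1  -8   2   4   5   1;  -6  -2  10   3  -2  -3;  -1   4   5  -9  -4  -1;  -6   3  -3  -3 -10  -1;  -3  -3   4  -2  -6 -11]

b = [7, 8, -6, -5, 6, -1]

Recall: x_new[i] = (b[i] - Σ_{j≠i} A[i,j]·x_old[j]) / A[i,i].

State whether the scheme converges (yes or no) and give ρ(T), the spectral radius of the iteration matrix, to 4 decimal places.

no, ρ = 1.1290

Let D = diag(-8, -8, 10, -9, -10, -11); L, U the strict triangles.
Jacobi: T = -D⁻¹(L+U), T[5,3] = -(-2)/(-11) = -0.1818; T[5,5] = 0.
  T[0,:] = [+0.0000  +0.2500  +0.6250  -0.5000  +0.1250  -0.1250]
  T[1,:] = [-0.1250  +0.0000  +0.2500  +0.5000  +0.6250  +0.1250]
  T[2,:] = [+0.6000  +0.2000  +0.0000  -0.3000  +0.2000  +0.3000]
  T[3,:] = [-0.1111  +0.4444  +0.5556  +0.0000  -0.4444  -0.1111]
  T[4,:] = [-0.6000  +0.3000  -0.3000  -0.3000  +0.0000  -0.1000]
  T[5,:] = [-0.2727  -0.2727  +0.3636  -0.1818  -0.5455  +0.0000]
|λ(T)| sorted: 1.1290, 0.7604, 0.7604, 0.6580, 0.4532, 0.4532.
ρ = 1.1290; 1.1290 > 1: divergent.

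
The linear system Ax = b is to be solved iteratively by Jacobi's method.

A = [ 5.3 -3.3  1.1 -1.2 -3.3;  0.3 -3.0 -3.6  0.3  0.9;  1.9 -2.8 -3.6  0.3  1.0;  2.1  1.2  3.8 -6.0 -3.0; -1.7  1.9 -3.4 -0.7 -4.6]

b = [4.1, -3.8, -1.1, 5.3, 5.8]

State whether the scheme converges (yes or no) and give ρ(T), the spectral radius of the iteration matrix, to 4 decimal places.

no, ρ = 1.1201

Diagonal D = diag(5.3, -3, -3.6, -6, -4.6); L, U strict lower/upper.
Jacobi: T = -D⁻¹(L+U), T[3,0] = -(2.1)/(-6) = +0.3500; T[3,3] = 0.
  T[0,:] = [+0.0000, +0.6226, -0.2075, +0.2264, +0.6226]
  T[1,:] = [+0.1000, +0.0000, -1.2000, +0.1000, +0.3000]
  T[2,:] = [+0.5278, -0.7778, +0.0000, +0.0833, +0.2778]
  T[3,:] = [+0.3500, +0.2000, +0.6333, +0.0000, -0.5000]
  T[4,:] = [-0.3696, +0.4130, -0.7391, -0.1522, +0.0000]
|roots of det(T-λI)|: 1.1201, 0.7142, 0.7142, 0.3536, 0.3068.
ρ(T) = max|λ| = 1.1201; 1.1201 > 1, so it fails to converge.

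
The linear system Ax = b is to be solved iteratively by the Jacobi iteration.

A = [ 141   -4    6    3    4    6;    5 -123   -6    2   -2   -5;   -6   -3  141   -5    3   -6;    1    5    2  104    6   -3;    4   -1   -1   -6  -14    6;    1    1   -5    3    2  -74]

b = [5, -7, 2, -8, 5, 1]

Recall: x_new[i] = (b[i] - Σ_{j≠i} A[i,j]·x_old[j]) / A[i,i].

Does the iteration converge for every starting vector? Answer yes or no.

yes

A = D + L + U where D = diag(141, -123, 141, 104, -14, -74).
Jacobi: T = -D⁻¹(L+U), T[1,4] = -(-2)/(-123) = -0.0163; T[1,1] = 0.
  T[0,:] = [+0.0000 +0.0284 -0.0426 -0.0213 -0.0284 -0.0426]
  T[1,:] = [+0.0407 +0.0000 -0.0488 +0.0163 -0.0163 -0.0407]
  T[2,:] = [+0.0426 +0.0213 +0.0000 +0.0355 -0.0213 +0.0426]
  T[3,:] = [-0.0096 -0.0481 -0.0192 +0.0000 -0.0577 +0.0288]
  T[4,:] = [+0.2857 -0.0714 -0.0714 -0.4286 +0.0000 +0.4286]
  T[5,:] = [+0.0135 +0.0135 -0.0676 +0.0405 +0.0270 +0.0000]
|eigenvalues of T|: 0.1929, 0.1595, 0.0989, 0.0989, 0.0719, 0.0440.
ρ(T) = max|λ| = 0.1929; 0.1929 < 1, so it converges for any x₀.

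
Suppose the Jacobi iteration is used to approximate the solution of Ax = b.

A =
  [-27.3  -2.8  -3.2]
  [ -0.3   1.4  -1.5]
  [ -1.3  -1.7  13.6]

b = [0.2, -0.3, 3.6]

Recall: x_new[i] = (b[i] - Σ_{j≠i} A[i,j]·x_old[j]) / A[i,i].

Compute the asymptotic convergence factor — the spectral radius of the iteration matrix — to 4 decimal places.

0.3709

Diagonal D = diag(-27.3, 1.4, 13.6); L, U strict lower/upper.
T_J = -D⁻¹(L+U): T[2,1] = -(-1.7)/(13.6) = +0.1250; T[2,2] = 0.
  T[0,:] = [+0.0000  -0.1026  -0.1172]
  T[1,:] = [+0.2143  +0.0000  +1.0714]
  T[2,:] = [+0.0956  +0.1250  +0.0000]
moduli |λ_i(T)| = 0.3709, 0.1918, 0.1918.
ρ(T) = max|λ| = 0.3709; 0.3709 < 1: convergent.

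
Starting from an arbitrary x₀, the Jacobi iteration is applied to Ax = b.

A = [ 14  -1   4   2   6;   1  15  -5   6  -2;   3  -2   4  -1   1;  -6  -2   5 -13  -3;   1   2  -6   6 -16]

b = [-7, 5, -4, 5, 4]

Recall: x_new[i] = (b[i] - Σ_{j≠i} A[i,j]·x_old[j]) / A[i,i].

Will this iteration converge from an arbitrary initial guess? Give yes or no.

Write A = D+L+U with D = diag(14, 15, 4, -13, -16).
Jacobi T = -D⁻¹(L+U): T[2,0] = -(3)/(4) = -0.7500; T[2,2] = 0.
  T[0,:] = [+0.0000, +0.0714, -0.2857, -0.1429, -0.4286]
  T[1,:] = [-0.0667, +0.0000, +0.3333, -0.4000, +0.1333]
  T[2,:] = [-0.7500, +0.5000, +0.0000, +0.2500, -0.2500]
  T[3,:] = [-0.4615, -0.1538, +0.3846, +0.0000, -0.2308]
  T[4,:] = [+0.0625, +0.1250, -0.3750, +0.3750, +0.0000]
|roots of det(T-λI)|: 0.8370, 0.6831, 0.2047, 0.2047, 0.1451.
ρ(T) = max|λ| = 0.8370; 0.8370 < 1: convergent.

yes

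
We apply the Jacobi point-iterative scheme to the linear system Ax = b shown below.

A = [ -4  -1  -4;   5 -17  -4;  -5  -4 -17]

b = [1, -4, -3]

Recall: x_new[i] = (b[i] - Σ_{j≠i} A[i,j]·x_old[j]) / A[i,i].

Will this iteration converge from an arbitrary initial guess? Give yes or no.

yes

Split A = D + L + U, D = diag(-4, -17, -17).
Jacobi T = -D⁻¹(L+U): T[2,0] = -(-5)/(-17) = -0.2941; T[2,2] = 0.
  T[0,:] = [+0.0000 -0.2500 -1.0000]
  T[1,:] = [+0.2941 +0.0000 -0.2353]
  T[2,:] = [-0.2941 -0.2353 +0.0000]
moduli |λ_i(T)| = 0.6018, 0.3665, 0.2353.
ρ = 0.6018; 0.6018 < 1 ⇒ converges.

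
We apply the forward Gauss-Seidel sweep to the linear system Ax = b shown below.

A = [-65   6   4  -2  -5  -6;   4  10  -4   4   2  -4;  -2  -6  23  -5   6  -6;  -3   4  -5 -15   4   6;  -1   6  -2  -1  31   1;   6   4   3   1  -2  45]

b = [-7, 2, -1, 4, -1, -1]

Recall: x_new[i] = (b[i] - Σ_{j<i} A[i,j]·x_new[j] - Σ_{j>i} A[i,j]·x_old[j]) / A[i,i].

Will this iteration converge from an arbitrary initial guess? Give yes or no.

Diagonal D = diag(-65, 10, 23, -15, 31, 45); L, U strict lower/upper.
T_GS = -(D+L)⁻¹U: row 0 first, T[0,5] = -(-6)/(-65) = -0.0923; later rows by forward substitution.
  T[0,:] = [+0.0000  +0.0923  +0.0615  -0.0308  -0.0769  -0.0923]
  T[1,:] = [+0.0000  -0.0369  +0.3754  -0.3877  -0.1692  +0.4369]
  T[2,:] = [+0.0000  -0.0016  +0.1033  +0.1136  -0.3117  +0.3668]
  T[3,:] = [+0.0000  -0.0278  +0.0534  -0.1351  +0.3408  +0.4127]
  T[4,:] = [+0.0000  +0.0091  -0.0623  +0.0770  +0.0212  -0.0828]
  T[5,:] = [+0.0000  -0.0079  -0.0524  +0.0374  +0.0394  -0.0638]
moduli |λ_i(T)| = 0.3569, 0.1737, 0.1737, 0.0351, 0.0244, 0.0000.
ρ(T) = max|λ| = 0.3569; 0.3569 < 1: convergent.

yes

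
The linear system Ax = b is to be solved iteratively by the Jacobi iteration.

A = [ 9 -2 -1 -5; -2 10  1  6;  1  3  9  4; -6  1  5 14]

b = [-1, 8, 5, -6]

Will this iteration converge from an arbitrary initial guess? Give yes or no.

yes

Let D = diag(9, 10, 9, 14); L, U the strict triangles.
T_J = -D⁻¹(L+U): T[2,0] = -(1)/(9) = -0.1111; T[2,2] = 0.
  T[0,:] = [+0.0000  +0.2222  +0.1111  +0.5556]
  T[1,:] = [+0.2000  +0.0000  -0.1000  -0.6000]
  T[2,:] = [-0.1111  -0.3333  +0.0000  -0.4444]
  T[3,:] = [+0.4286  -0.0714  -0.3571  +0.0000]
eigenvalue magnitudes: 0.8301, 0.4956, 0.2661, 0.0685.
ρ(T) = max|λ| = 0.8301; 0.8301 < 1, so it converges for any x₀.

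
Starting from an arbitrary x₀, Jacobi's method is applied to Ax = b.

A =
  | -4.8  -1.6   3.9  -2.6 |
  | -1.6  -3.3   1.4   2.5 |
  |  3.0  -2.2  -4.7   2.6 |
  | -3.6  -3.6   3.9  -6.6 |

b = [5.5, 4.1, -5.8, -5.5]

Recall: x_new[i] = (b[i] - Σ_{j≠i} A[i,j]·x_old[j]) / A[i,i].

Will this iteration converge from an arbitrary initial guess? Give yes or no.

no

Let D = diag(-4.8, -3.3, -4.7, -6.6); L, U the strict triangles.
Jacobi T = -D⁻¹(L+U): T[0,1] = -(-1.6)/(-4.8) = -0.3333; T[0,0] = 0.
  T[0,:] = [+0.0000  -0.3333  +0.8125  -0.5417]
  T[1,:] = [-0.4848  +0.0000  +0.4242  +0.7576]
  T[2,:] = [+0.6383  -0.4681  +0.0000  +0.5532]
  T[3,:] = [-0.5455  -0.5455  +0.5909  +0.0000]
|λ(T)| sorted: 1.2428, 0.7495, 0.6958, 0.6958.
ρ(T) = max|λ| = 1.2428; 1.2428 > 1: divergent.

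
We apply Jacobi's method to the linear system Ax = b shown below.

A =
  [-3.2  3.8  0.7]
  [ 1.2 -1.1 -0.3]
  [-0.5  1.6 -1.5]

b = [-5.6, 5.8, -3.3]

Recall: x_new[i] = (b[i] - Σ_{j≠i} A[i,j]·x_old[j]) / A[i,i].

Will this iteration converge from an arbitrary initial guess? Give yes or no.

Diagonal D = diag(-3.2, -1.1, -1.5); L, U strict lower/upper.
T_J = -D⁻¹(L+U): T[1,0] = -(1.2)/(-1.1) = +1.0909; T[1,1] = 0.
  T[0,:] = [+0.0000  +1.1875  +0.2188]
  T[1,:] = [+1.0909  +0.0000  -0.2727]
  T[2,:] = [-0.3333  +1.0667  +0.0000]
|eigenvalues of T|: 1.1204, 0.5688, 0.5688.
ρ = 1.1204; 1.1204 > 1 ⇒ diverges.

no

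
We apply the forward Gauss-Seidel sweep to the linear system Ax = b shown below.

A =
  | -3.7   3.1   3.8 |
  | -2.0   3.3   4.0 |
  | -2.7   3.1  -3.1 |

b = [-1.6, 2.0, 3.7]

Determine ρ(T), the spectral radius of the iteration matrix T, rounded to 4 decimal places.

1.5479

Write A = D+L+U with D = diag(-3.7, 3.3, -3.1).
Gauss-Seidel: T = -(D+L)⁻¹U, row 0 first, T[0,2] = -(3.8)/(-3.7) = +1.0270; later rows by forward substitution.
  T[0,:] = [+0.0000, +0.8378, +1.0270]
  T[1,:] = [+0.0000, +0.5078, -0.5897]
  T[2,:] = [+0.0000, -0.2219, -1.4842]
|λ(T)| sorted: 1.5479, 0.5714, 0.0000.
ρ(T) = max|λ| = 1.5479; 1.5479 > 1, so it fails to converge.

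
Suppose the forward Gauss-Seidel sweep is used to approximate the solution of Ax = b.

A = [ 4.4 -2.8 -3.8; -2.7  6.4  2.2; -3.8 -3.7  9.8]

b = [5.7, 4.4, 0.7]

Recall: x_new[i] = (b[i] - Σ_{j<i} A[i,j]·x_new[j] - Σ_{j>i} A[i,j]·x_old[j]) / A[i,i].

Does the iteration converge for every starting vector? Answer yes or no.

yes

Diagonal D = diag(4.4, 6.4, 9.8); L, U strict lower/upper.
GS T = -(D+L)⁻¹U: row 0 first, T[0,1] = -(-2.8)/(4.4) = +0.6364; later rows by forward substitution.
  T[0,:] = [+0.0000, +0.6364, +0.8636]
  T[1,:] = [+0.0000, +0.2685, +0.0206]
  T[2,:] = [+0.0000, +0.3481, +0.3427]
|eigenvalues of T|: 0.3980, 0.2131, 0.0000.
ρ(T) = max|λ| = 0.3980; 0.3980 < 1 ⇒ converges.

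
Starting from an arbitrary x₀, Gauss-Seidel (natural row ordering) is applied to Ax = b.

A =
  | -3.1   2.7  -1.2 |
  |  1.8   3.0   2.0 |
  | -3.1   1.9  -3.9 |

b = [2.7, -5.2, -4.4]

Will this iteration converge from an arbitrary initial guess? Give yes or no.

Split A = D + L + U, D = diag(-3.1, 3, -3.9).
GS T = -(D+L)⁻¹U: row 0 first, T[0,2] = -(-1.2)/(-3.1) = -0.3871; later rows by forward substitution.
  T[0,:] = [+0.0000  +0.8710  -0.3871]
  T[1,:] = [+0.0000  -0.5226  -0.4344]
  T[2,:] = [+0.0000  -0.9469  +0.0961]
|roots of det(T-λI)|: 0.9253, 0.4988, 0.0000.
ρ(T) = max|λ| = 0.9253; 0.9253 < 1 ⇒ converges.

yes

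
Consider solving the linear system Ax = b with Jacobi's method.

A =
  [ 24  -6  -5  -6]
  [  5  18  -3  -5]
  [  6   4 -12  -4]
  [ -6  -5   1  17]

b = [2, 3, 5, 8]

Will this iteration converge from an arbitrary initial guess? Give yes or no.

Diagonal D = diag(24, 18, -12, 17); L, U strict lower/upper.
T_J = -D⁻¹(L+U): T[1,2] = -(-3)/(18) = +0.1667; T[1,1] = 0.
  T[0,:] = [+0.0000  +0.2500  +0.2083  +0.2500]
  T[1,:] = [-0.2778  +0.0000  +0.1667  +0.2778]
  T[2,:] = [+0.5000  +0.3333  +0.0000  -0.3333]
  T[3,:] = [+0.3529  +0.2941  -0.0588  +0.0000]
moduli |λ_i(T)| = 0.6019, 0.4107, 0.1677, 0.0235.
ρ = 0.6019; 0.6019 < 1: convergent.

yes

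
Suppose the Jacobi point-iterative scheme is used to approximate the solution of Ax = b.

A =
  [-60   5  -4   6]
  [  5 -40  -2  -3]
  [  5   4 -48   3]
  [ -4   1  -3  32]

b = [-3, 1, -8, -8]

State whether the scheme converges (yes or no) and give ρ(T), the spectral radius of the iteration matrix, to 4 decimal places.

yes, ρ = 0.1876

Write A = D+L+U with D = diag(-60, -40, -48, 32).
T_J = -D⁻¹(L+U): T[1,3] = -(-3)/(-40) = -0.0750; T[1,1] = 0.
  T[0,:] = [+0.0000  +0.0833  -0.0667  +0.1000]
  T[1,:] = [+0.1250  +0.0000  -0.0500  -0.0750]
  T[2,:] = [+0.1042  +0.0833  +0.0000  +0.0625]
  T[3,:] = [+0.1250  -0.0312  +0.0938  +0.0000]
|eigenvalues of T|: 0.1876, 0.0816, 0.0816, 0.0769.
ρ(T) = max|λ| = 0.1876; 0.1876 < 1: convergent.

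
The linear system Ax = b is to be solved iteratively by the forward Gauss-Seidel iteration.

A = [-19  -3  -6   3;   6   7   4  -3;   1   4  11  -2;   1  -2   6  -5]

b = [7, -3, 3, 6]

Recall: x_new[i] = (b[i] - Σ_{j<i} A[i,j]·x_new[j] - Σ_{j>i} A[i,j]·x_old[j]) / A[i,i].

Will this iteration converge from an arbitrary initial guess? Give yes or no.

yes

A = D + L + U where D = diag(-19, 7, 11, -5).
T_GS = -(D+L)⁻¹U: row 0 first, T[0,3] = -(3)/(-19) = +0.1579; later rows by forward substitution.
  T[0,:] = [+0.0000 -0.1579 -0.3158 +0.1579]
  T[1,:] = [+0.0000 +0.1353 -0.3008 +0.2932]
  T[2,:] = [+0.0000 -0.0349 +0.1381 +0.0608]
  T[3,:] = [+0.0000 -0.1275 +0.2228 -0.0127]
eigenvalue magnitudes: 0.1999, 0.1281, 0.1281, 0.0000.
ρ = 0.1999; 0.1999 < 1, so it converges for any x₀.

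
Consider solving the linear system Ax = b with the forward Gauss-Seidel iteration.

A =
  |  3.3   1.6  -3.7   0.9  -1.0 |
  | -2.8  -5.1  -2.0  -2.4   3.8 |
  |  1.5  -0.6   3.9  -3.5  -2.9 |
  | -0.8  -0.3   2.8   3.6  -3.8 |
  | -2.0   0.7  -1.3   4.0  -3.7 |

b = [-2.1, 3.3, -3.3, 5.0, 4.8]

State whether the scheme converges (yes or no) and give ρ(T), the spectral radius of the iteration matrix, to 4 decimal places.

no, ρ = 1.1850

Split A = D + L + U, D = diag(3.3, -5.1, 3.9, 3.6, -3.7).
T_GS = -(D+L)⁻¹U: row 0 first, T[0,3] = -(0.9)/(3.3) = -0.2727; later rows by forward substitution.
  T[0,:] = [+0.0000 -0.4848 +1.1212 -0.2727 +0.3030]
  T[1,:] = [+0.0000 +0.2662 -1.0077 -0.3209 +0.5787]
  T[2,:] = [+0.0000 +0.2274 -0.5863 +0.9530 +0.7161]
  T[3,:] = [+0.0000 -0.2625 +0.6212 -0.8285 +0.6142]
  T[4,:] = [+0.0000 -0.0512 +0.0808 -1.1438 +0.3581]
|roots of det(T-λI)|: 1.1850, 0.6982, 0.6982, 0.1685, 0.0000.
spectral radius ρ = 1.1850; 1.1850 > 1, so it fails to converge.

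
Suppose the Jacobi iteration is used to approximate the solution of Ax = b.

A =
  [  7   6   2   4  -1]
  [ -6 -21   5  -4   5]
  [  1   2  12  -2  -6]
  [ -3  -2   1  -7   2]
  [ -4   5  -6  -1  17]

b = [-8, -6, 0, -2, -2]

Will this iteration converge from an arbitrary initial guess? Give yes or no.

Split A = D + L + U, D = diag(7, -21, 12, -7, 17).
T_J = -D⁻¹(L+U): T[3,2] = -(1)/(-7) = +0.1429; T[3,3] = 0.
  T[0,:] = [+0.0000, -0.8571, -0.2857, -0.5714, +0.1429]
  T[1,:] = [-0.2857, +0.0000, +0.2381, -0.1905, +0.2381]
  T[2,:] = [-0.0833, -0.1667, +0.0000, +0.1667, +0.5000]
  T[3,:] = [-0.4286, -0.2857, +0.1429, +0.0000, +0.2857]
  T[4,:] = [+0.2353, -0.2941, +0.3529, +0.0588, +0.0000]
eigenvalue magnitudes: 0.8856, 0.5347, 0.5347, 0.4166, 0.3477.
spectral radius ρ = 0.8856; 0.8856 < 1 ⇒ converges.

yes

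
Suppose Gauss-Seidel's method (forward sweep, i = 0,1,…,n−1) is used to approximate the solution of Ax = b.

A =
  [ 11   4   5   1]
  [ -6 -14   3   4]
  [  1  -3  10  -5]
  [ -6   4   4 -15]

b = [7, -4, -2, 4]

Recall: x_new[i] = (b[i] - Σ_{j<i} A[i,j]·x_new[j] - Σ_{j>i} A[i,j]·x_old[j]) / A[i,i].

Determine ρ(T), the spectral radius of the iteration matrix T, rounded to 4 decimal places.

0.8503

Diagonal D = diag(11, -14, 10, -15); L, U strict lower/upper.
GS T = -(D+L)⁻¹U: row 0 first, T[0,1] = -(4)/(11) = -0.3636; later rows by forward substitution.
  T[0,:] = [+0.0000 -0.3636 -0.4545 -0.0909]
  T[1,:] = [+0.0000 +0.1558 +0.4091 +0.3247]
  T[2,:] = [+0.0000 +0.0831 +0.1682 +0.6065]
  T[3,:] = [+0.0000 +0.2092 +0.3358 +0.2847]
|eigenvalues of T|: 0.8503, 0.1354, 0.1354, 0.0000.
ρ = 0.8503; 0.8503 < 1: convergent.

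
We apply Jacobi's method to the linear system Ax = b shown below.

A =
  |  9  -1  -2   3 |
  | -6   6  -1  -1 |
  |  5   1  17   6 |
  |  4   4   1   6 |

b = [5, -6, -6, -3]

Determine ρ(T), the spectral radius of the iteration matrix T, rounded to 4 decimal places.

0.7781

Write A = D+L+U with D = diag(9, 6, 17, 6).
T_J = -D⁻¹(L+U): T[0,1] = -(-1)/(9) = +0.1111; T[0,0] = 0.
  T[0,:] = [+0.0000 +0.1111 +0.2222 -0.3333]
  T[1,:] = [+1.0000 +0.0000 +0.1667 +0.1667]
  T[2,:] = [-0.2941 -0.0588 +0.0000 -0.3529]
  T[3,:] = [-0.6667 -0.6667 -0.1667 +0.0000]
eigenvalue magnitudes: 0.7781, 0.5583, 0.5583, 0.1370.
spectral radius ρ = 0.7781; 0.7781 < 1: convergent.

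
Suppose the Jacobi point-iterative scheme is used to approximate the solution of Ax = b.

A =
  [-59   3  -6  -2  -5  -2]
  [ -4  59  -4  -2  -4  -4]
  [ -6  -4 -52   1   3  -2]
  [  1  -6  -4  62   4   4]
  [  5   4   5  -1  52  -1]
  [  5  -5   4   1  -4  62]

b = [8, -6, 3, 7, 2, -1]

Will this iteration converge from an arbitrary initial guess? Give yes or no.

yes

Diagonal D = diag(-59, 59, -52, 62, 52, 62); L, U strict lower/upper.
Jacobi T = -D⁻¹(L+U): T[1,4] = -(-4)/(59) = +0.0678; T[1,1] = 0.
  T[0,:] = [+0.0000  +0.0508  -0.1017  -0.0339  -0.0847  -0.0339]
  T[1,:] = [+0.0678  +0.0000  +0.0678  +0.0339  +0.0678  +0.0678]
  T[2,:] = [-0.1154  -0.0769  +0.0000  +0.0192  +0.0577  -0.0385]
  T[3,:] = [-0.0161  +0.0968  +0.0645  +0.0000  -0.0645  -0.0645]
  T[4,:] = [-0.0962  -0.0769  -0.0962  +0.0192  +0.0000  +0.0192]
  T[5,:] = [-0.0806  +0.0806  -0.0645  -0.0161  +0.0645  +0.0000]
eigenvalue magnitudes: 0.1708, 0.1059, 0.1059, 0.0709, 0.0709, 0.0384.
ρ(T) = max|λ| = 0.1708; 0.1708 < 1, so it converges for any x₀.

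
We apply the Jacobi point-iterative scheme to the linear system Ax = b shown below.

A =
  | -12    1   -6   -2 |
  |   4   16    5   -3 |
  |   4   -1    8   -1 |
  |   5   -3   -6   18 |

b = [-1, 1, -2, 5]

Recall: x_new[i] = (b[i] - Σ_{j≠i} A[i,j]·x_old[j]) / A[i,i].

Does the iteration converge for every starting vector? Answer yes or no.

Diagonal D = diag(-12, 16, 8, 18); L, U strict lower/upper.
Jacobi: T = -D⁻¹(L+U), T[2,0] = -(4)/(8) = -0.5000; T[2,2] = 0.
  T[0,:] = [+0.0000  +0.0833  -0.5000  -0.1667]
  T[1,:] = [-0.2500  +0.0000  -0.3125  +0.1875]
  T[2,:] = [-0.5000  +0.1250  +0.0000  +0.1250]
  T[3,:] = [-0.2778  +0.1667  +0.3333  +0.0000]
|λ(T)| sorted: 0.6485, 0.3724, 0.3724, 0.0398.
spectral radius ρ = 0.6485; 0.6485 < 1: convergent.

yes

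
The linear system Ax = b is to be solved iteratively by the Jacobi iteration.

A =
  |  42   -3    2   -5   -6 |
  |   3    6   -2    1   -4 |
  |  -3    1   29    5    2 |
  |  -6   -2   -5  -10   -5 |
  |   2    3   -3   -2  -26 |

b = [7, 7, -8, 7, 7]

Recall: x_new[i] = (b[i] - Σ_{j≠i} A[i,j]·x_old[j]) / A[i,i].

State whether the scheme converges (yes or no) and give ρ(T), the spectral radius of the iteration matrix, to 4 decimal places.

yes, ρ = 0.4793

Let D = diag(42, 6, 29, -10, -26); L, U the strict triangles.
Jacobi T = -D⁻¹(L+U): T[2,4] = -(2)/(29) = -0.0690; T[2,2] = 0.
  T[0,:] = [+0.0000, +0.0714, -0.0476, +0.1190, +0.1429]
  T[1,:] = [-0.5000, +0.0000, +0.3333, -0.1667, +0.6667]
  T[2,:] = [+0.1034, -0.0345, +0.0000, -0.1724, -0.0690]
  T[3,:] = [-0.6000, -0.2000, -0.5000, +0.0000, -0.5000]
  T[4,:] = [+0.0769, +0.1154, -0.1154, -0.0769, +0.0000]
moduli |λ_i(T)| = 0.4793, 0.3143, 0.2350, 0.2350, 0.2029.
spectral radius ρ = 0.4793; 0.4793 < 1, so it converges for any x₀.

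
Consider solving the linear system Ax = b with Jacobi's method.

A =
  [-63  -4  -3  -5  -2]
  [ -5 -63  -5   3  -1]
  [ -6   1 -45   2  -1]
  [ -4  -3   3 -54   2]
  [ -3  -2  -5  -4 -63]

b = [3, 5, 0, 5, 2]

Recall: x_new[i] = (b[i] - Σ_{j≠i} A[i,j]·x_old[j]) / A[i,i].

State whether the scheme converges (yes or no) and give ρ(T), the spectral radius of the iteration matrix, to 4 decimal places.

Split A = D + L + U, D = diag(-63, -63, -45, -54, -63).
Jacobi: T = -D⁻¹(L+U), T[1,4] = -(-1)/(-63) = -0.0159; T[1,1] = 0.
  T[0,:] = [+0.0000, -0.0635, -0.0476, -0.0794, -0.0317]
  T[1,:] = [-0.0794, +0.0000, -0.0794, +0.0476, -0.0159]
  T[2,:] = [-0.1333, +0.0222, +0.0000, +0.0444, -0.0222]
  T[3,:] = [-0.0741, -0.0556, +0.0556, +0.0000, +0.0370]
  T[4,:] = [-0.0476, -0.0317, -0.0794, -0.0635, +0.0000]
|λ(T)| sorted: 0.1537, 0.1226, 0.0668, 0.0668, 0.0561.
ρ(T) = max|λ| = 0.1537; 0.1537 < 1: convergent.

yes, ρ = 0.1537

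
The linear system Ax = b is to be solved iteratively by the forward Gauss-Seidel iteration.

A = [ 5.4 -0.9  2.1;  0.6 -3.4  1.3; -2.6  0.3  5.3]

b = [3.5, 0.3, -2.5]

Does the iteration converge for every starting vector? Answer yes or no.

Split A = D + L + U, D = diag(5.4, -3.4, 5.3).
Gauss-Seidel: T = -(D+L)⁻¹U, row 0 first, T[0,1] = -(-0.9)/(5.4) = +0.1667; later rows by forward substitution.
  T[0,:] = [+0.0000 +0.1667 -0.3889]
  T[1,:] = [+0.0000 +0.0294 +0.3137]
  T[2,:] = [+0.0000 +0.0801 -0.2085]
|λ(T)| sorted: 0.2878, 0.1086, 0.0000.
ρ = 0.2878; 0.2878 < 1: convergent.

yes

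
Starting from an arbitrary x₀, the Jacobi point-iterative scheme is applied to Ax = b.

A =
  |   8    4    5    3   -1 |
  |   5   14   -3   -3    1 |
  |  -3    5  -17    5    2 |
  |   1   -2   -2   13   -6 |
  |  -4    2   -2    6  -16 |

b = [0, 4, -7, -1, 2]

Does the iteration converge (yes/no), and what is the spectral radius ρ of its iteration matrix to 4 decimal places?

Write A = D+L+U with D = diag(8, 14, -17, 13, -16).
T_J = -D⁻¹(L+U): T[2,4] = -(2)/(-17) = +0.1176; T[2,2] = 0.
  T[0,:] = [+0.0000  -0.5000  -0.6250  -0.3750  +0.1250]
  T[1,:] = [-0.3571  +0.0000  +0.2143  +0.2143  -0.0714]
  T[2,:] = [-0.1765  +0.2941  +0.0000  +0.2941  +0.1176]
  T[3,:] = [-0.0769  +0.1538  +0.1538  +0.0000  +0.4615]
  T[4,:] = [-0.2500  +0.1250  -0.1250  +0.3750  +0.0000]
eigenvalue magnitudes: 0.8976, 0.3727, 0.3384, 0.3384, 0.1255.
ρ(T) = max|λ| = 0.8976; 0.8976 < 1, so it converges for any x₀.

yes, ρ = 0.8976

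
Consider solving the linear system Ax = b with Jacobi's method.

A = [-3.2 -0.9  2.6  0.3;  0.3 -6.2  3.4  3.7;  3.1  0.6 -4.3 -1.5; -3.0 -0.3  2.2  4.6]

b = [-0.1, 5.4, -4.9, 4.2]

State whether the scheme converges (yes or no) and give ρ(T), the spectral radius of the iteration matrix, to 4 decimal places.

no, ρ = 1.1852

A = D + L + U where D = diag(-3.2, -6.2, -4.3, 4.6).
Jacobi T = -D⁻¹(L+U): T[0,2] = -(2.6)/(-3.2) = +0.8125; T[0,0] = 0.
  T[0,:] = [+0.0000 -0.2812 +0.8125 +0.0938]
  T[1,:] = [+0.0484 +0.0000 +0.5484 +0.5968]
  T[2,:] = [+0.7209 +0.1395 +0.0000 -0.3488]
  T[3,:] = [+0.6522 +0.0652 -0.4783 +0.0000]
|roots of det(T-λI)|: 1.1852, 0.6657, 0.3786, 0.3786.
ρ = 1.1852; 1.1852 > 1: divergent.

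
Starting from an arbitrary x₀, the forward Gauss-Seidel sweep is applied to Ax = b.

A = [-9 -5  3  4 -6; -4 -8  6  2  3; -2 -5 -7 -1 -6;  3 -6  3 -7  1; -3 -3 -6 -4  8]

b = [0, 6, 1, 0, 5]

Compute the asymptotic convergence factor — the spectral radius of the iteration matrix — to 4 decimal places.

1.6308

Let D = diag(-9, -8, -7, -7, 8); L, U the strict triangles.
Gauss-Seidel: T = -(D+L)⁻¹U, row 0 first, T[0,2] = -(3)/(-9) = +0.3333; later rows by forward substitution.
  T[0,:] = [+0.0000, -0.5556, +0.3333, +0.4444, -0.6667]
  T[1,:] = [+0.0000, +0.2778, +0.5833, +0.0278, +0.7083]
  T[2,:] = [+0.0000, -0.0397, -0.5119, -0.2897, -1.1726]
  T[3,:] = [+0.0000, -0.4932, -0.5765, +0.0425, -1.2526]
  T[4,:] = [+0.0000, -0.3805, -0.3284, -0.0189, -1.4901]
moduli |λ_i(T)| = 1.6308, 0.4899, 0.4480, 0.0089, 0.0000.
ρ = 1.6308; 1.6308 > 1: divergent.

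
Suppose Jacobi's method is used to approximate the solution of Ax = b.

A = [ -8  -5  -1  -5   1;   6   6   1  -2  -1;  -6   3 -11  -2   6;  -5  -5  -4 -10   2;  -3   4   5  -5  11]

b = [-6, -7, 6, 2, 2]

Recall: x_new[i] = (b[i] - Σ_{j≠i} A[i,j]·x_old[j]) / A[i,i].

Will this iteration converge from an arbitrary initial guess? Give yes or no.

A = D + L + U where D = diag(-8, 6, -11, -10, 11).
T_J = -D⁻¹(L+U): T[1,0] = -(6)/(6) = -1.0000; T[1,1] = 0.
  T[0,:] = [+0.0000, -0.6250, -0.1250, -0.6250, +0.1250]
  T[1,:] = [-1.0000, +0.0000, -0.1667, +0.3333, +0.1667]
  T[2,:] = [-0.5455, +0.2727, +0.0000, -0.1818, +0.5455]
  T[3,:] = [-0.5000, -0.5000, -0.4000, +0.0000, +0.2000]
  T[4,:] = [+0.2727, -0.3636, -0.4545, +0.4545, +0.0000]
|eigenvalues of T|: 1.1388, 0.6089, 0.6089, 0.4166, 0.0723.
spectral radius ρ = 1.1388; 1.1388 > 1, so it fails to converge.

no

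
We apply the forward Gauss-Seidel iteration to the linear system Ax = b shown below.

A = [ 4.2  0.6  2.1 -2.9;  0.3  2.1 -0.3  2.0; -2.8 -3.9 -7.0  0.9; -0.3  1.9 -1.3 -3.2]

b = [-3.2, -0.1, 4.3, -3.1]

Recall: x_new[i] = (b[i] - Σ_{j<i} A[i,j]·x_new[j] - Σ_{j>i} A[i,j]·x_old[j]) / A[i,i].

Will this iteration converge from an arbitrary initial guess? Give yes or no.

Split A = D + L + U, D = diag(4.2, 2.1, -7, -3.2).
GS T = -(D+L)⁻¹U: row 0 first, T[0,2] = -(2.1)/(4.2) = -0.5000; later rows by forward substitution.
  T[0,:] = [+0.0000  -0.1429  -0.5000  +0.6905]
  T[1,:] = [+0.0000  +0.0204  +0.2143  -1.0510]
  T[2,:] = [+0.0000  +0.0458  +0.0806  +0.4379]
  T[3,:] = [+0.0000  +0.0069  +0.1414  -0.8667]
moduli |λ_i(T)| = 0.9275, 0.1634, 0.0016, 0.0000.
ρ(T) = max|λ| = 0.9275; 0.9275 < 1 ⇒ converges.

yes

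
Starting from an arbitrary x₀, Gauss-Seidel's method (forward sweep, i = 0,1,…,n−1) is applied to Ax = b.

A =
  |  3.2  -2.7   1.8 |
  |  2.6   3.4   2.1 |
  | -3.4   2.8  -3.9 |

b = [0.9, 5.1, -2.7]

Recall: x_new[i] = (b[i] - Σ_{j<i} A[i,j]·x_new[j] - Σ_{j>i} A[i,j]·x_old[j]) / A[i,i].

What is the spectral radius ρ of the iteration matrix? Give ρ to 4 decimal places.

Diagonal D = diag(3.2, 3.4, -3.9); L, U strict lower/upper.
T_GS = -(D+L)⁻¹U: row 0 first, T[0,2] = -(1.8)/(3.2) = -0.5625; later rows by forward substitution.
  T[0,:] = [+0.0000, +0.8438, -0.5625]
  T[1,:] = [+0.0000, -0.6452, -0.1875]
  T[2,:] = [+0.0000, -1.1988, +0.3558]
moduli |λ_i(T)| = 0.8341, 0.5447, 0.0000.
ρ(T) = max|λ| = 0.8341; 0.8341 < 1 ⇒ converges.

0.8341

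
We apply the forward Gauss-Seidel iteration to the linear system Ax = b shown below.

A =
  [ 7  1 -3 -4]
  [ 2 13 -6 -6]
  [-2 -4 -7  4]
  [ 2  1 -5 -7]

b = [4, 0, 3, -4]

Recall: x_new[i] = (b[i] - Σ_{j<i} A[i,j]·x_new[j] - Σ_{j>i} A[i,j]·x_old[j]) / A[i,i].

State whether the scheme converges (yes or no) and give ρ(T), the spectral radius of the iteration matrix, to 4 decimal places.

A = D + L + U where D = diag(7, 13, -7, -7).
Gauss-Seidel: T = -(D+L)⁻¹U, row 0 first, T[0,2] = -(-3)/(7) = +0.4286; later rows by forward substitution.
  T[0,:] = [+0.0000, -0.1429, +0.4286, +0.5714]
  T[1,:] = [+0.0000, +0.0220, +0.3956, +0.3736]
  T[2,:] = [+0.0000, +0.0283, -0.3485, +0.1947]
  T[3,:] = [+0.0000, -0.0579, +0.4279, +0.0776]
moduli |λ_i(T)| = 0.5023, 0.1464, 0.1464, 0.0000.
ρ(T) = max|λ| = 0.5023; 0.5023 < 1 ⇒ converges.

yes, ρ = 0.5023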